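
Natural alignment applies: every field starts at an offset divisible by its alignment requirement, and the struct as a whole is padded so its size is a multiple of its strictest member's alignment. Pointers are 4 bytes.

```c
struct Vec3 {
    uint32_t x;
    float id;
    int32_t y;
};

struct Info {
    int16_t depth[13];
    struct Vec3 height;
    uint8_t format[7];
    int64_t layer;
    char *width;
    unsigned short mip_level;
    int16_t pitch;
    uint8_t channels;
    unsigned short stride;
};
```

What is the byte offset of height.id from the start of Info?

32

Vec3: 0..4  x  (4B, 4-aligned); 4..8  id  (4B, 4-aligned); 8..12  y  (4B, 4-aligned); sizeof = 12, alignof = 4
0..26  depth  (26B, 2-aligned)
26..28  -- padding (2B)
28..40  height  (12B, 4-aligned)
within Vec3: id at 4
28 + 4 = 32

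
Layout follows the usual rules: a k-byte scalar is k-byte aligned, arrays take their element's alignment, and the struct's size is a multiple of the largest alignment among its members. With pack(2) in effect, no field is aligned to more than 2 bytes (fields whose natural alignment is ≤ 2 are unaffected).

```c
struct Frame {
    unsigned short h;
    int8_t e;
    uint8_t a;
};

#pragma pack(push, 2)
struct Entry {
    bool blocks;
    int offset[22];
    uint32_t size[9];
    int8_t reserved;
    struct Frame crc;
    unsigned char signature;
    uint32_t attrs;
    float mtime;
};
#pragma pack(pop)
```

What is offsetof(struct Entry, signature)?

Frame: h at 0 (size 2, align 2) → ends 2; e at 2 (size 1, align 1) → ends 3; a at 3 (size 1, align 1) → ends 4; total 4 bytes, alignment 2
blocks at 0 (size 1, align 1) → ends 1
pad 1 to align 2 for offset
offset at 2 (size 88, align 2) → ends 90
size at 90 (size 36, align 2) → ends 126
reserved at 126 (size 1, align 1) → ends 127
pad 1 to align 2 for crc
crc at 128 (size 4, align 2) → ends 132
signature at 132 (size 1, align 1) → ends 133

132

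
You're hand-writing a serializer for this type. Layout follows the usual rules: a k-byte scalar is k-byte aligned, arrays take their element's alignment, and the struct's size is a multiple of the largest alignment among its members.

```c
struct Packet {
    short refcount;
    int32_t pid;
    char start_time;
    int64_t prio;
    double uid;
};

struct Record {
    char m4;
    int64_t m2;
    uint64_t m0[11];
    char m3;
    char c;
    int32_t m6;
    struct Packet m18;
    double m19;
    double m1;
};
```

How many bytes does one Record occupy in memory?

160

Packet: 0..2  refcount  (2B, 2-aligned); 2..4  -- padding (2B); 4..8  pid  (4B, 4-aligned); 8..9  start_time  (1B, 1-aligned); 9..16  -- padding (7B); 16..24  prio  (8B, 8-aligned); 24..32  uid  (8B, 8-aligned); sizeof = 32, alignof = 8
0..1  m4  (1B, 1-aligned)
1..8  -- padding (7B)
8..16  m2  (8B, 8-aligned)
16..104  m0  (88B, 8-aligned)
104..105  m3  (1B, 1-aligned)
105..106  c  (1B, 1-aligned)
106..108  -- padding (2B)
108..112  m6  (4B, 4-aligned)
112..144  m18  (32B, 8-aligned)
144..152  m19  (8B, 8-aligned)
152..160  m1  (8B, 8-aligned)
sizeof = 160, alignof = 8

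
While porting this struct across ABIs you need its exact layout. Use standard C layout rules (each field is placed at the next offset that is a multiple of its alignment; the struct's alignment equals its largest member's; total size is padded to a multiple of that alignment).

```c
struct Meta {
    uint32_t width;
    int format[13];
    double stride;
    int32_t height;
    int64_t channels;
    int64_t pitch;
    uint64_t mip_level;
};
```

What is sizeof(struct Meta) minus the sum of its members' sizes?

4

0..4  width  (4B, 4-aligned)
4..56  format  (52B, 4-aligned)
56..64  stride  (8B, 8-aligned)
64..68  height  (4B, 4-aligned)
68..72  -- padding (4B)
72..80  channels  (8B, 8-aligned)
80..88  pitch  (8B, 8-aligned)
88..96  mip_level  (8B, 8-aligned)
sizeof = 96, alignof = 8
data bytes 92, size 96 → padding 4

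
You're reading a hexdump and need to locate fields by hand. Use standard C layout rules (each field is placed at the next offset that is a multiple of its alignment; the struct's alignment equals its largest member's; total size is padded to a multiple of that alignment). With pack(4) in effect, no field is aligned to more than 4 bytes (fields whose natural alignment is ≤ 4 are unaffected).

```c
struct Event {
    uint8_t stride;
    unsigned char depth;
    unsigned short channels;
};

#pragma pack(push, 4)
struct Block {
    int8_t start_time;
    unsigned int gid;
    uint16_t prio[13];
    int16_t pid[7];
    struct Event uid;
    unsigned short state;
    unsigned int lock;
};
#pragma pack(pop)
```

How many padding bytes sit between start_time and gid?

Event: stride at 0 (size 1, align 1) → ends 1; depth at 1 (size 1, align 1) → ends 2; channels at 2 (size 2, align 2) → ends 4; total 4 bytes, alignment 2
start_time at 0 (size 1, align 1) → ends 1
pad 3 to align 4 for gid
gid at 4 (size 4, align 4) → ends 8

3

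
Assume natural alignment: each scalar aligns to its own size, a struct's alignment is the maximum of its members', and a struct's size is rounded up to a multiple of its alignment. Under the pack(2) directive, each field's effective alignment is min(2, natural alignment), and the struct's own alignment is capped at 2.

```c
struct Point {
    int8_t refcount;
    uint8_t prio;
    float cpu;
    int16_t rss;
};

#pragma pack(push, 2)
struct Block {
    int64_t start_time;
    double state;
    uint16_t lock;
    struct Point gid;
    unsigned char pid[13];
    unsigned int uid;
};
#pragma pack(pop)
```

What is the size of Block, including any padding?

48

Point: 0..1  refcount  (1B, 1-aligned); 1..2  prio  (1B, 1-aligned); 2..4  -- padding (2B); 4..8  cpu  (4B, 4-aligned); 8..10  rss  (2B, 2-aligned); 10..12  -- tail padding (2B); sizeof = 12, alignof = 4
0..8  start_time  (8B, 2-aligned)
8..16  state  (8B, 2-aligned)
16..18  lock  (2B, 2-aligned)
18..30  gid  (12B, 2-aligned)
30..43  pid  (13B, 1-aligned)
43..44  -- padding (1B)
44..48  uid  (4B, 2-aligned)
sizeof = 48, alignof = 2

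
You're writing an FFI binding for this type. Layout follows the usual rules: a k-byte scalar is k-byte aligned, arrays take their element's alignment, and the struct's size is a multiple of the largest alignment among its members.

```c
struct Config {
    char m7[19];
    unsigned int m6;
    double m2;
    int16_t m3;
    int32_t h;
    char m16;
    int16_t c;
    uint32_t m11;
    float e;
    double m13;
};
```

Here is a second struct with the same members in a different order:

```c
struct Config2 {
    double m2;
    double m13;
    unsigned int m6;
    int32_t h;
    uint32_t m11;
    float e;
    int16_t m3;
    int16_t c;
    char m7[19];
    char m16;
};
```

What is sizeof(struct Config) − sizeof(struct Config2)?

0..19  m7  (19B, 1-aligned)
19..20  -- padding (1B)
20..24  m6  (4B, 4-aligned)
24..32  m2  (8B, 8-aligned)
32..34  m3  (2B, 2-aligned)
34..36  -- padding (2B)
36..40  h  (4B, 4-aligned)
40..41  m16  (1B, 1-aligned)
41..42  -- padding (1B)
42..44  c  (2B, 2-aligned)
44..48  m11  (4B, 4-aligned)
48..52  e  (4B, 4-aligned)
52..56  -- padding (4B)
56..64  m13  (8B, 8-aligned)
sizeof = 64, alignof = 8
— Config2 —
0..8  m2  (8B, 8-aligned)
8..16  m13  (8B, 8-aligned)
16..20  m6  (4B, 4-aligned)
20..24  h  (4B, 4-aligned)
24..28  m11  (4B, 4-aligned)
28..32  e  (4B, 4-aligned)
32..34  m3  (2B, 2-aligned)
34..36  c  (2B, 2-aligned)
36..55  m7  (19B, 1-aligned)
55..56  m16  (1B, 1-aligned)
sizeof = 56, alignof = 8
64 − 56 = 8

8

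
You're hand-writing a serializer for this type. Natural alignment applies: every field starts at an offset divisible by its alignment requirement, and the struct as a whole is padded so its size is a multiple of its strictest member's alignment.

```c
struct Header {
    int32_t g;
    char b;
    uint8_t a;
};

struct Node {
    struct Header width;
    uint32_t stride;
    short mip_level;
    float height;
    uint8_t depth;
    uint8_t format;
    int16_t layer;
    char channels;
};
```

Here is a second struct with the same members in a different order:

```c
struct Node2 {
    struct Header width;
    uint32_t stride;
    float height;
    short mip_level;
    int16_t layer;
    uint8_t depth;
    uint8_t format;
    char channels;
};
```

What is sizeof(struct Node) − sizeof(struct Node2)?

Header: g at 0 (size 4, align 4) → ends 4; b at 4 (size 1, align 1) → ends 5; a at 5 (size 1, align 1) → ends 6; tail pad 2 to reach multiple of 4; total 8 bytes, alignment 4
width at 0 (size 8, align 4) → ends 8
stride at 8 (size 4, align 4) → ends 12
mip_level at 12 (size 2, align 2) → ends 14
pad 2 to align 4 for height
height at 16 (size 4, align 4) → ends 20
depth at 20 (size 1, align 1) → ends 21
format at 21 (size 1, align 1) → ends 22
layer at 22 (size 2, align 2) → ends 24
channels at 24 (size 1, align 1) → ends 25
tail pad 3 to reach multiple of 4
total 28 bytes, alignment 4
— Node2 —
width at 0 (size 8, align 4) → ends 8
stride at 8 (size 4, align 4) → ends 12
height at 12 (size 4, align 4) → ends 16
mip_level at 16 (size 2, align 2) → ends 18
layer at 18 (size 2, align 2) → ends 20
depth at 20 (size 1, align 1) → ends 21
format at 21 (size 1, align 1) → ends 22
channels at 22 (size 1, align 1) → ends 23
tail pad 1 to reach multiple of 4
total 24 bytes, alignment 4
28 − 24 = 4

4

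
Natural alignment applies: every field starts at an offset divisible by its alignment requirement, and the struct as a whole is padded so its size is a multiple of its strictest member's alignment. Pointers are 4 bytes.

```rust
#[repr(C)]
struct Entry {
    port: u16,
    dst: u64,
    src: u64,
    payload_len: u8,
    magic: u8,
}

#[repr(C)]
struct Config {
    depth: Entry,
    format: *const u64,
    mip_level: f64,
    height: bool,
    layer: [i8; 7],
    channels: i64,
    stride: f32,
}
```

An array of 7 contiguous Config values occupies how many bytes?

504

Entry: @0: port [2B, align 2] → 2; +6 pad (align 8); @8: dst [8B, align 8] → 16; @16: src [8B, align 8] → 24; @24: payload_len [1B, align 1] → 25; @25: magic [1B, align 1] → 26; +6 tail pad (align 8); size 32, align 8
@0: depth [32B, align 8] → 32
@32: format [4B, align 4] → 36
+4 pad (align 8)
@40: mip_level [8B, align 8] → 48
@48: height [1B, align 1] → 49
@49: layer [7B, align 1] → 56
@56: channels [8B, align 8] → 64
@64: stride [4B, align 4] → 68
+4 tail pad (align 8)
size 72, align 8
array of 7: 7 × 72 = 504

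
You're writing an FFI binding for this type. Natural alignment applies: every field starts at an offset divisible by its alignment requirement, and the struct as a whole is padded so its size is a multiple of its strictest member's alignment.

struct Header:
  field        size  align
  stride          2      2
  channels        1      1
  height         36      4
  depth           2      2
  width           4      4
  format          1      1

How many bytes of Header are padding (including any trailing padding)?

6

0..2  stride  (2B, 2-aligned)
2..3  channels  (1B, 1-aligned)
3..4  -- padding (1B)
4..40  height  (36B, 4-aligned)
40..42  depth  (2B, 2-aligned)
42..44  -- padding (2B)
44..48  width  (4B, 4-aligned)
48..49  format  (1B, 1-aligned)
49..52  -- tail padding (3B)
sizeof = 52, alignof = 4
data bytes 46, size 52 → padding 6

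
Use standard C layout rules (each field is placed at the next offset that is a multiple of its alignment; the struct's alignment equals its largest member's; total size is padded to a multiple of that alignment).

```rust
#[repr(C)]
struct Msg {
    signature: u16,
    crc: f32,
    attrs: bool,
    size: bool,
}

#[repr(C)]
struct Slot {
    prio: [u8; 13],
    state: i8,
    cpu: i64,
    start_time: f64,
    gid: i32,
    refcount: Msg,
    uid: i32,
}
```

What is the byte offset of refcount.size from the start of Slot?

45

Msg: @0: signature [2B, align 2] → 2; +2 pad (align 4); @4: crc [4B, align 4] → 8; @8: attrs [1B, align 1] → 9; @9: size [1B, align 1] → 10; +2 tail pad (align 4); size 12, align 4
@0: prio [13B, align 1] → 13
@13: state [1B, align 1] → 14
+2 pad (align 8)
@16: cpu [8B, align 8] → 24
@24: start_time [8B, align 8] → 32
@32: gid [4B, align 4] → 36
@36: refcount [12B, align 4] → 48
within Msg: size at 9
36 + 9 = 45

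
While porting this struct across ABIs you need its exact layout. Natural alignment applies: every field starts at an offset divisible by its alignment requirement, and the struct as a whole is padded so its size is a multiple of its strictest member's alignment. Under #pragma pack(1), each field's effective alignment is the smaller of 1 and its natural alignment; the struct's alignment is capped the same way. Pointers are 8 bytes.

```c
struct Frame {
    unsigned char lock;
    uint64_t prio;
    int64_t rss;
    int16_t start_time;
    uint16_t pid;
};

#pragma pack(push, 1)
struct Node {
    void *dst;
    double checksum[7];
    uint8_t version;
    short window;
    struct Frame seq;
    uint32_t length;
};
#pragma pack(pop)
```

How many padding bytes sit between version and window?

Frame: @0: lock [1B, align 1] → 1; +7 pad (align 8); @8: prio [8B, align 8] → 16; @16: rss [8B, align 8] → 24; @24: start_time [2B, align 2] → 26; @26: pid [2B, align 2] → 28; +4 tail pad (align 8); size 32, align 8
@0: dst [8B, align 1] → 8
@8: checksum [56B, align 1] → 64
@64: version [1B, align 1] → 65
@65: window [2B, align 1] → 67

0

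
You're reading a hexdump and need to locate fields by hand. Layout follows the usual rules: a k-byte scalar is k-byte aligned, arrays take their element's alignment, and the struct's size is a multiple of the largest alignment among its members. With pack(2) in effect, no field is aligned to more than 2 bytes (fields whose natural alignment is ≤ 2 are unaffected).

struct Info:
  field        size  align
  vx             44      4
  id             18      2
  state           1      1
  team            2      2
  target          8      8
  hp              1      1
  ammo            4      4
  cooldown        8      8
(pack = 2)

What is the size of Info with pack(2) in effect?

88

vx at 0 (size 44, align 2) → ends 44
id at 44 (size 18, align 2) → ends 62
state at 62 (size 1, align 1) → ends 63
pad 1 to align 2 for team
team at 64 (size 2, align 2) → ends 66
target at 66 (size 8, align 2) → ends 74
hp at 74 (size 1, align 1) → ends 75
pad 1 to align 2 for ammo
ammo at 76 (size 4, align 2) → ends 80
cooldown at 80 (size 8, align 2) → ends 88
total 88 bytes, alignment 2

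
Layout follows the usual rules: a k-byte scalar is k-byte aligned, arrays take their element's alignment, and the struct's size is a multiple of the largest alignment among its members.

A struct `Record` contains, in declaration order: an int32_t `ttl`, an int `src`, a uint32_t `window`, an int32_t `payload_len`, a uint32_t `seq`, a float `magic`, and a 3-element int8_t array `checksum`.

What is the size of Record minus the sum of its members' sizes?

@0: ttl [4B, align 4] → 4
@4: src [4B, align 4] → 8
@8: window [4B, align 4] → 12
@12: payload_len [4B, align 4] → 16
@16: seq [4B, align 4] → 20
@20: magic [4B, align 4] → 24
@24: checksum [3B, align 1] → 27
+1 tail pad (align 4)
size 28, align 4
data bytes 27, size 28 → padding 1

1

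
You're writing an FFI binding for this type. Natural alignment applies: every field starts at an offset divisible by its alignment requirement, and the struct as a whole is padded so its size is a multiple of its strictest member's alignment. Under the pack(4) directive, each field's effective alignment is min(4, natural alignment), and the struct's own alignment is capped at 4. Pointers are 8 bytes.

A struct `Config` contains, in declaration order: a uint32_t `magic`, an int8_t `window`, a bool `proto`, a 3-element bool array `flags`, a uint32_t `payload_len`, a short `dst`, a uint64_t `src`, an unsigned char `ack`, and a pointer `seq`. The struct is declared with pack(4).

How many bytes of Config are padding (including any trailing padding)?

8

@0: magic [4B, align 4] → 4
@4: window [1B, align 1] → 5
@5: proto [1B, align 1] → 6
@6: flags [3B, align 1] → 9
+3 pad (align 4)
@12: payload_len [4B, align 4] → 16
@16: dst [2B, align 2] → 18
+2 pad (align 4)
@20: src [8B, align 4] → 28
@28: ack [1B, align 1] → 29
+3 pad (align 4)
@32: seq [8B, align 4] → 40
size 40, align 4
data bytes 32, size 40 → padding 8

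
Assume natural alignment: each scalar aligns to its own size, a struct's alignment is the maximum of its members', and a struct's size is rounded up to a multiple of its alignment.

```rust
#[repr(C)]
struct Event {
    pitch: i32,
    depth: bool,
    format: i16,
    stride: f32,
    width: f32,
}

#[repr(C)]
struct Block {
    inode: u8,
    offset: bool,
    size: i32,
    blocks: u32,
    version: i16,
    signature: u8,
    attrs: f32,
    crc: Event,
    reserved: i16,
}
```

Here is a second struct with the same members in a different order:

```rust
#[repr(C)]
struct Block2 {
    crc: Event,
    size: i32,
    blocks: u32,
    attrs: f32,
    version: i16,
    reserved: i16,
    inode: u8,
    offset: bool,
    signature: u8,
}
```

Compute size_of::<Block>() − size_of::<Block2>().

4

Event: 0..4  pitch  (4B, 4-aligned); 4..5  depth  (1B, 1-aligned); 5..6  -- padding (1B); 6..8  format  (2B, 2-aligned); 8..12  stride  (4B, 4-aligned); 12..16  width  (4B, 4-aligned); sizeof = 16, alignof = 4
0..1  inode  (1B, 1-aligned)
1..2  offset  (1B, 1-aligned)
2..4  -- padding (2B)
4..8  size  (4B, 4-aligned)
8..12  blocks  (4B, 4-aligned)
12..14  version  (2B, 2-aligned)
14..15  signature  (1B, 1-aligned)
15..16  -- padding (1B)
16..20  attrs  (4B, 4-aligned)
20..36  crc  (16B, 4-aligned)
36..38  reserved  (2B, 2-aligned)
38..40  -- tail padding (2B)
sizeof = 40, alignof = 4
— Block2 —
0..16  crc  (16B, 4-aligned)
16..20  size  (4B, 4-aligned)
20..24  blocks  (4B, 4-aligned)
24..28  attrs  (4B, 4-aligned)
28..30  version  (2B, 2-aligned)
30..32  reserved  (2B, 2-aligned)
32..33  inode  (1B, 1-aligned)
33..34  offset  (1B, 1-aligned)
34..35  signature  (1B, 1-aligned)
35..36  -- tail padding (1B)
sizeof = 36, alignof = 4
40 − 36 = 4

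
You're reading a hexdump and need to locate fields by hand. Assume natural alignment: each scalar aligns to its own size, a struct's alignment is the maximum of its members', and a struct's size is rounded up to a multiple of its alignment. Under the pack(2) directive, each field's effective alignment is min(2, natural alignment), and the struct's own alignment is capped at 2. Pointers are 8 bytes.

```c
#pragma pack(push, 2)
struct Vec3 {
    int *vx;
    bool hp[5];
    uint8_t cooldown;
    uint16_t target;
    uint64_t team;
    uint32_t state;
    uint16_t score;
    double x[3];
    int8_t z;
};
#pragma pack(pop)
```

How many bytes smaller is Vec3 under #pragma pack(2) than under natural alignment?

natural layout:
  @0: vx [8B, align 8] → 8
  @8: hp [5B, align 1] → 13
  @13: cooldown [1B, align 1] → 14
  @14: target [2B, align 2] → 16
  @16: team [8B, align 8] → 24
  @24: state [4B, align 4] → 28
  @28: score [2B, align 2] → 30
  +2 pad (align 8)
  @32: x [24B, align 8] → 56
  @56: z [1B, align 1] → 57
  +7 tail pad (align 8)
  size 64, align 8
packed(2) layout:
  @0: vx [8B, align 2] → 8
  @8: hp [5B, align 1] → 13
  @13: cooldown [1B, align 1] → 14
  @14: target [2B, align 2] → 16
  @16: team [8B, align 2] → 24
  @24: state [4B, align 2] → 28
  @28: score [2B, align 2] → 30
  @30: x [24B, align 2] → 54
  @54: z [1B, align 1] → 55
  +1 tail pad (align 2)
  size 56, align 2
64 − 56 = 8

8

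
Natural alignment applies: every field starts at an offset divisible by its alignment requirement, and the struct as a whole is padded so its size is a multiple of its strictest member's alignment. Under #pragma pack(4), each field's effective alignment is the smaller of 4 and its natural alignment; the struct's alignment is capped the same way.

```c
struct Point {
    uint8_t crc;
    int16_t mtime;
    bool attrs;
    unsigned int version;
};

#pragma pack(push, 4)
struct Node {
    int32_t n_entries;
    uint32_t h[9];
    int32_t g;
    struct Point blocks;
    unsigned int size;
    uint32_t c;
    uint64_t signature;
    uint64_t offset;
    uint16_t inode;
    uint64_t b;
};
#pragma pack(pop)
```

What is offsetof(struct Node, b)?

Point: 0..1  crc  (1B, 1-aligned); 1..2  -- padding (1B); 2..4  mtime  (2B, 2-aligned); 4..5  attrs  (1B, 1-aligned); 5..8  -- padding (3B); 8..12  version  (4B, 4-aligned); sizeof = 12, alignof = 4
0..4  n_entries  (4B, 4-aligned)
4..40  h  (36B, 4-aligned)
40..44  g  (4B, 4-aligned)
44..56  blocks  (12B, 4-aligned)
56..60  size  (4B, 4-aligned)
60..64  c  (4B, 4-aligned)
64..72  signature  (8B, 4-aligned)
72..80  offset  (8B, 4-aligned)
80..82  inode  (2B, 2-aligned)
82..84  -- padding (2B)
84..92  b  (8B, 4-aligned)

84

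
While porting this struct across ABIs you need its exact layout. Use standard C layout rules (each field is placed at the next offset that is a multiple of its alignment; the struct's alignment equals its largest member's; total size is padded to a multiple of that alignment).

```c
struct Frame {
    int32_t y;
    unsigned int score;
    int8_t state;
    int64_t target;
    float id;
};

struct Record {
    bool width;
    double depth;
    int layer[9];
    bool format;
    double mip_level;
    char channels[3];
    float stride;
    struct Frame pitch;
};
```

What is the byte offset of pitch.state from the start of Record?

Frame: y at 0 (size 4, align 4) → ends 4; score at 4 (size 4, align 4) → ends 8; state at 8 (size 1, align 1) → ends 9; pad 7 to align 8 for target; target at 16 (size 8, align 8) → ends 24; id at 24 (size 4, align 4) → ends 28; tail pad 4 to reach multiple of 8; total 32 bytes, alignment 8
width at 0 (size 1, align 1) → ends 1
pad 7 to align 8 for depth
depth at 8 (size 8, align 8) → ends 16
layer at 16 (size 36, align 4) → ends 52
format at 52 (size 1, align 1) → ends 53
pad 3 to align 8 for mip_level
mip_level at 56 (size 8, align 8) → ends 64
channels at 64 (size 3, align 1) → ends 67
pad 1 to align 4 for stride
stride at 68 (size 4, align 4) → ends 72
pitch at 72 (size 32, align 8) → ends 104
within Frame: state at 8
72 + 8 = 80

80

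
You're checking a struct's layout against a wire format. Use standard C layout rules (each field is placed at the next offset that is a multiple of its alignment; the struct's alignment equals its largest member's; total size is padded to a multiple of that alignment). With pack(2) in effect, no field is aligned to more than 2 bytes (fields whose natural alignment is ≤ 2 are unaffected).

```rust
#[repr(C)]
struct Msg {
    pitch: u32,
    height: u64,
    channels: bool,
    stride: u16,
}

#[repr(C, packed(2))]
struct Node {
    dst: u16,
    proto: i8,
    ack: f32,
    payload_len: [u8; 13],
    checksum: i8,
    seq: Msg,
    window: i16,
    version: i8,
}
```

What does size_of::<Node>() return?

Msg: pitch at 0 (size 4, align 4) → ends 4; pad 4 to align 8 for height; height at 8 (size 8, align 8) → ends 16; channels at 16 (size 1, align 1) → ends 17; pad 1 to align 2 for stride; stride at 18 (size 2, align 2) → ends 20; tail pad 4 to reach multiple of 8; total 24 bytes, alignment 8
dst at 0 (size 2, align 2) → ends 2
proto at 2 (size 1, align 1) → ends 3
pad 1 to align 2 for ack
ack at 4 (size 4, align 2) → ends 8
payload_len at 8 (size 13, align 1) → ends 21
checksum at 21 (size 1, align 1) → ends 22
seq at 22 (size 24, align 2) → ends 46
window at 46 (size 2, align 2) → ends 48
version at 48 (size 1, align 1) → ends 49
tail pad 1 to reach multiple of 2
total 50 bytes, alignment 2

50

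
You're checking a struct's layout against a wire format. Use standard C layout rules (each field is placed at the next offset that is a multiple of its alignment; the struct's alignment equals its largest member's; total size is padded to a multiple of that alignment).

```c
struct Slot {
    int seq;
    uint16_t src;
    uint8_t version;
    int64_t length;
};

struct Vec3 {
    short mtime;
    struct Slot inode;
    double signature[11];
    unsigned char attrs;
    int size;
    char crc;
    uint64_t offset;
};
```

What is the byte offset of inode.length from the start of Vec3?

Slot: @0: seq [4B, align 4] → 4; @4: src [2B, align 2] → 6; @6: version [1B, align 1] → 7; +1 pad (align 8); @8: length [8B, align 8] → 16; size 16, align 8
@0: mtime [2B, align 2] → 2
+6 pad (align 8)
@8: inode [16B, align 8] → 24
within Slot: length at 8
8 + 8 = 16

16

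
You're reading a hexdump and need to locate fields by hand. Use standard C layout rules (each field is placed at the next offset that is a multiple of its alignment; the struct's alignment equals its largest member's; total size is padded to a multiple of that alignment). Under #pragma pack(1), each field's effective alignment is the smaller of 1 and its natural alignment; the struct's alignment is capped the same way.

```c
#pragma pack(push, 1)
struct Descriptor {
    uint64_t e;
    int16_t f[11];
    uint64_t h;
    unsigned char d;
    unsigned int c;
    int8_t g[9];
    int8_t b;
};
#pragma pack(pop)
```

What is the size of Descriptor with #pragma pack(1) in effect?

53

@0: e [8B, align 1] → 8
@8: f [22B, align 1] → 30
@30: h [8B, align 1] → 38
@38: d [1B, align 1] → 39
@39: c [4B, align 1] → 43
@43: g [9B, align 1] → 52
@52: b [1B, align 1] → 53
size 53, align 1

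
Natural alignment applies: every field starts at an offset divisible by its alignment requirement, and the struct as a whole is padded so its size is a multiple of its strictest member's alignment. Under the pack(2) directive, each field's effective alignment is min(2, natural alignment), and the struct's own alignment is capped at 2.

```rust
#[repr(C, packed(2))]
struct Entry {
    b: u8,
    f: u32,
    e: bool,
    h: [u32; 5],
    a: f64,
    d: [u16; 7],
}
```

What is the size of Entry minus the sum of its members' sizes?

b at 0 (size 1, align 1) → ends 1
pad 1 to align 2 for f
f at 2 (size 4, align 2) → ends 6
e at 6 (size 1, align 1) → ends 7
pad 1 to align 2 for h
h at 8 (size 20, align 2) → ends 28
a at 28 (size 8, align 2) → ends 36
d at 36 (size 14, align 2) → ends 50
total 50 bytes, alignment 2
data bytes 48, size 50 → padding 2

2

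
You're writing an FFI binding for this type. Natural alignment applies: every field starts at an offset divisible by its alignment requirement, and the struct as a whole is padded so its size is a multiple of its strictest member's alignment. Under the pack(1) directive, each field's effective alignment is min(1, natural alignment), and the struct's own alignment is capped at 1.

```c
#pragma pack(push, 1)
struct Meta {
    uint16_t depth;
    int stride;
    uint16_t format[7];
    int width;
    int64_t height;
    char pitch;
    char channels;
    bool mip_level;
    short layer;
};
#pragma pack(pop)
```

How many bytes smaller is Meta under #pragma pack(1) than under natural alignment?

11

natural layout:
  @0: depth [2B, align 2] → 2
  +2 pad (align 4)
  @4: stride [4B, align 4] → 8
  @8: format [14B, align 2] → 22
  +2 pad (align 4)
  @24: width [4B, align 4] → 28
  +4 pad (align 8)
  @32: height [8B, align 8] → 40
  @40: pitch [1B, align 1] → 41
  @41: channels [1B, align 1] → 42
  @42: mip_level [1B, align 1] → 43
  +1 pad (align 2)
  @44: layer [2B, align 2] → 46
  +2 tail pad (align 8)
  size 48, align 8
packed(1) layout:
  @0: depth [2B, align 1] → 2
  @2: stride [4B, align 1] → 6
  @6: format [14B, align 1] → 20
  @20: width [4B, align 1] → 24
  @24: height [8B, align 1] → 32
  @32: pitch [1B, align 1] → 33
  @33: channels [1B, align 1] → 34
  @34: mip_level [1B, align 1] → 35
  @35: layer [2B, align 1] → 37
  size 37, align 1
48 − 37 = 11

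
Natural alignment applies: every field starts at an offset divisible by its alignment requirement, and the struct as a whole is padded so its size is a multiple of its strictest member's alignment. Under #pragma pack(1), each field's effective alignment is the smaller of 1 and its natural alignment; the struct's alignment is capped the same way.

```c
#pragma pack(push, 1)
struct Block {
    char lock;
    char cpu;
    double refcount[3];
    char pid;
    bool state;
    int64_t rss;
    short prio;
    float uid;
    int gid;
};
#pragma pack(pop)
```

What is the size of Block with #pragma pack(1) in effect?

46

0..1  lock  (1B, 1-aligned)
1..2  cpu  (1B, 1-aligned)
2..26  refcount  (24B, 1-aligned)
26..27  pid  (1B, 1-aligned)
27..28  state  (1B, 1-aligned)
28..36  rss  (8B, 1-aligned)
36..38  prio  (2B, 1-aligned)
38..42  uid  (4B, 1-aligned)
42..46  gid  (4B, 1-aligned)
sizeof = 46, alignof = 1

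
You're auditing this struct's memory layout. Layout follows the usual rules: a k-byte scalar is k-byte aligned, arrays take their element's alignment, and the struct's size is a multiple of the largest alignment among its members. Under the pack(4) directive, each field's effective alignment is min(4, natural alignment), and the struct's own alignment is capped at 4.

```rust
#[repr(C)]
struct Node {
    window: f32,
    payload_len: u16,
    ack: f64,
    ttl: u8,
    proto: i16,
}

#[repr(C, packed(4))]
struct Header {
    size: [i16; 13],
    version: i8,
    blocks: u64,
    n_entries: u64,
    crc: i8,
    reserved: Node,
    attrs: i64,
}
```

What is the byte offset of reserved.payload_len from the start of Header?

52

Node: @0: window [4B, align 4] → 4; @4: payload_len [2B, align 2] → 6; +2 pad (align 8); @8: ack [8B, align 8] → 16; @16: ttl [1B, align 1] → 17; +1 pad (align 2); @18: proto [2B, align 2] → 20; +4 tail pad (align 8); size 24, align 8
@0: size [26B, align 2] → 26
@26: version [1B, align 1] → 27
+1 pad (align 4)
@28: blocks [8B, align 4] → 36
@36: n_entries [8B, align 4] → 44
@44: crc [1B, align 1] → 45
+3 pad (align 4)
@48: reserved [24B, align 4] → 72
within Node: payload_len at 4
48 + 4 = 52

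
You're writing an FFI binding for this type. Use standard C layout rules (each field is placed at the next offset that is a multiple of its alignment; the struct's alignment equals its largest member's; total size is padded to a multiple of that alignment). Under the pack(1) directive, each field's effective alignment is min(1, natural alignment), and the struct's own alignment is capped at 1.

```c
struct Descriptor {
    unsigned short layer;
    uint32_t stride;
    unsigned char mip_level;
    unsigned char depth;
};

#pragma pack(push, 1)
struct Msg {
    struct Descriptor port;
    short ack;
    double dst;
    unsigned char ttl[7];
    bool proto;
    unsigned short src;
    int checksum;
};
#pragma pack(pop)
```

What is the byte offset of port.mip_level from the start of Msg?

Descriptor: @0: layer [2B, align 2] → 2; +2 pad (align 4); @4: stride [4B, align 4] → 8; @8: mip_level [1B, align 1] → 9; @9: depth [1B, align 1] → 10; +2 tail pad (align 4); size 12, align 4
@0: port [12B, align 1] → 12
within Descriptor: mip_level at 8
0 + 8 = 8

8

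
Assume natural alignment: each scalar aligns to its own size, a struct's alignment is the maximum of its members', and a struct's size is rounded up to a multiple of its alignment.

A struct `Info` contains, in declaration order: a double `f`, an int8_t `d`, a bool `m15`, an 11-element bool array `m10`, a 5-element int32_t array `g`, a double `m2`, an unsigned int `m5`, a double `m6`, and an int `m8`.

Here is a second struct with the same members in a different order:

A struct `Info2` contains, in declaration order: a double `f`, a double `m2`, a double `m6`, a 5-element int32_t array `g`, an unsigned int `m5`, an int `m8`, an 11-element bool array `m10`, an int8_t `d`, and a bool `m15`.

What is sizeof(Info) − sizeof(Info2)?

0..8  f  (8B, 8-aligned)
8..9  d  (1B, 1-aligned)
9..10  m15  (1B, 1-aligned)
10..21  m10  (11B, 1-aligned)
21..24  -- padding (3B)
24..44  g  (20B, 4-aligned)
44..48  -- padding (4B)
48..56  m2  (8B, 8-aligned)
56..60  m5  (4B, 4-aligned)
60..64  -- padding (4B)
64..72  m6  (8B, 8-aligned)
72..76  m8  (4B, 4-aligned)
76..80  -- tail padding (4B)
sizeof = 80, alignof = 8
— Info2 —
0..8  f  (8B, 8-aligned)
8..16  m2  (8B, 8-aligned)
16..24  m6  (8B, 8-aligned)
24..44  g  (20B, 4-aligned)
44..48  m5  (4B, 4-aligned)
48..52  m8  (4B, 4-aligned)
52..63  m10  (11B, 1-aligned)
63..64  d  (1B, 1-aligned)
64..65  m15  (1B, 1-aligned)
65..72  -- tail padding (7B)
sizeof = 72, alignof = 8
80 − 72 = 8

8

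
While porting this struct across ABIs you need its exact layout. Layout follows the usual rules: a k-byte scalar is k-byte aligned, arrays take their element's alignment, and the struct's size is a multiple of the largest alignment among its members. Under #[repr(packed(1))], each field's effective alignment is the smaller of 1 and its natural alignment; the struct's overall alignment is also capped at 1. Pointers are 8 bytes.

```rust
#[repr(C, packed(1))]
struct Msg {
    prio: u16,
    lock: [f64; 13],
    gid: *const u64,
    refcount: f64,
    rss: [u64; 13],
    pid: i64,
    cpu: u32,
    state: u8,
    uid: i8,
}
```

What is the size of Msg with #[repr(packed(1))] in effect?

@0: prio [2B, align 1] → 2
@2: lock [104B, align 1] → 106
@106: gid [8B, align 1] → 114
@114: refcount [8B, align 1] → 122
@122: rss [104B, align 1] → 226
@226: pid [8B, align 1] → 234
@234: cpu [4B, align 1] → 238
@238: state [1B, align 1] → 239
@239: uid [1B, align 1] → 240
size 240, align 1

240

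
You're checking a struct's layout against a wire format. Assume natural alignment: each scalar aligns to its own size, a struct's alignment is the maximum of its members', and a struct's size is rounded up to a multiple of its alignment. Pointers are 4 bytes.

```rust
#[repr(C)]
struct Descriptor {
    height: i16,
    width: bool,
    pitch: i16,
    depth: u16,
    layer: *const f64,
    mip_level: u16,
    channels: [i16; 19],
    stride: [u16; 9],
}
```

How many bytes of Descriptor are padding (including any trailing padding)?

3

@0: height [2B, align 2] → 2
@2: width [1B, align 1] → 3
+1 pad (align 2)
@4: pitch [2B, align 2] → 6
@6: depth [2B, align 2] → 8
@8: layer [4B, align 4] → 12
@12: mip_level [2B, align 2] → 14
@14: channels [38B, align 2] → 52
@52: stride [18B, align 2] → 70
+2 tail pad (align 4)
size 72, align 4
data bytes 69, size 72 → padding 3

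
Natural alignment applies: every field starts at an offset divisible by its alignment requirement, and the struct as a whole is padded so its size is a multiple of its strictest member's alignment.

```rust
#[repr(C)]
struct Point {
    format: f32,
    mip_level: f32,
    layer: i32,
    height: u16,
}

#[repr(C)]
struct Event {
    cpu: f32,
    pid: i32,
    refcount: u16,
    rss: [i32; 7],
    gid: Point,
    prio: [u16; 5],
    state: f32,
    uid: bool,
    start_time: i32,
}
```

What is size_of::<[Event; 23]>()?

Point: 0..4  format  (4B, 4-aligned); 4..8  mip_level  (4B, 4-aligned); 8..12  layer  (4B, 4-aligned); 12..14  height  (2B, 2-aligned); 14..16  -- tail padding (2B); sizeof = 16, alignof = 4
0..4  cpu  (4B, 4-aligned)
4..8  pid  (4B, 4-aligned)
8..10  refcount  (2B, 2-aligned)
10..12  -- padding (2B)
12..40  rss  (28B, 4-aligned)
40..56  gid  (16B, 4-aligned)
56..66  prio  (10B, 2-aligned)
66..68  -- padding (2B)
68..72  state  (4B, 4-aligned)
72..73  uid  (1B, 1-aligned)
73..76  -- padding (3B)
76..80  start_time  (4B, 4-aligned)
sizeof = 80, alignof = 4
array of 23: 23 × 80 = 1840

1840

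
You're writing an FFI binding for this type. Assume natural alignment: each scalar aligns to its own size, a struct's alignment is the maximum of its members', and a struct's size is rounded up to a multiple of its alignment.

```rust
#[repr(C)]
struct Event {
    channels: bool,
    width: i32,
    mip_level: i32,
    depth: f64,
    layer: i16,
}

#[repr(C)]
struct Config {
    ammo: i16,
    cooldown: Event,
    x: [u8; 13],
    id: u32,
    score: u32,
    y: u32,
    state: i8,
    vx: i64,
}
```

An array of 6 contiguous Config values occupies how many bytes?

Event: @0: channels [1B, align 1] → 1; +3 pad (align 4); @4: width [4B, align 4] → 8; @8: mip_level [4B, align 4] → 12; +4 pad (align 8); @16: depth [8B, align 8] → 24; @24: layer [2B, align 2] → 26; +6 tail pad (align 8); size 32, align 8
@0: ammo [2B, align 2] → 2
+6 pad (align 8)
@8: cooldown [32B, align 8] → 40
@40: x [13B, align 1] → 53
+3 pad (align 4)
@56: id [4B, align 4] → 60
@60: score [4B, align 4] → 64
@64: y [4B, align 4] → 68
@68: state [1B, align 1] → 69
+3 pad (align 8)
@72: vx [8B, align 8] → 80
size 80, align 8
array of 6: 6 × 80 = 480

480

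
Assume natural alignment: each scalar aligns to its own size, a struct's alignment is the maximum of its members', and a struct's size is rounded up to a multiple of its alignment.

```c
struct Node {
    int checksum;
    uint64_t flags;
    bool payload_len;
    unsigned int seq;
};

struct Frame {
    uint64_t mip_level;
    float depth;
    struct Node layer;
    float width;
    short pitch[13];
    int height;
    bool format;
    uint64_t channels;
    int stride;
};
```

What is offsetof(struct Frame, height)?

72

Node: 0..4  checksum  (4B, 4-aligned); 4..8  -- padding (4B); 8..16  flags  (8B, 8-aligned); 16..17  payload_len  (1B, 1-aligned); 17..20  -- padding (3B); 20..24  seq  (4B, 4-aligned); sizeof = 24, alignof = 8
0..8  mip_level  (8B, 8-aligned)
8..12  depth  (4B, 4-aligned)
12..16  -- padding (4B)
16..40  layer  (24B, 8-aligned)
40..44  width  (4B, 4-aligned)
44..70  pitch  (26B, 2-aligned)
70..72  -- padding (2B)
72..76  height  (4B, 4-aligned)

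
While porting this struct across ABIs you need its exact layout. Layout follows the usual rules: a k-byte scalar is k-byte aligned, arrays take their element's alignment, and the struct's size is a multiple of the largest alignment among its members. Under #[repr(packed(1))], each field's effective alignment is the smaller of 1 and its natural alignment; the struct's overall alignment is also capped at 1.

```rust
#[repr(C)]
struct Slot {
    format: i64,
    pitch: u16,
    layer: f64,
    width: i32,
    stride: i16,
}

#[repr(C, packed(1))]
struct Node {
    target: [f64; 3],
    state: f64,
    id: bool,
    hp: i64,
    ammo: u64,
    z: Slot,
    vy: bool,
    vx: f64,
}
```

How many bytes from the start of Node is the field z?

Slot: format at 0 (size 8, align 8) → ends 8; pitch at 8 (size 2, align 2) → ends 10; pad 6 to align 8 for layer; layer at 16 (size 8, align 8) → ends 24; width at 24 (size 4, align 4) → ends 28; stride at 28 (size 2, align 2) → ends 30; tail pad 2 to reach multiple of 8; total 32 bytes, alignment 8
target at 0 (size 24, align 1) → ends 24
state at 24 (size 8, align 1) → ends 32
id at 32 (size 1, align 1) → ends 33
hp at 33 (size 8, align 1) → ends 41
ammo at 41 (size 8, align 1) → ends 49
z at 49 (size 32, align 1) → ends 81

49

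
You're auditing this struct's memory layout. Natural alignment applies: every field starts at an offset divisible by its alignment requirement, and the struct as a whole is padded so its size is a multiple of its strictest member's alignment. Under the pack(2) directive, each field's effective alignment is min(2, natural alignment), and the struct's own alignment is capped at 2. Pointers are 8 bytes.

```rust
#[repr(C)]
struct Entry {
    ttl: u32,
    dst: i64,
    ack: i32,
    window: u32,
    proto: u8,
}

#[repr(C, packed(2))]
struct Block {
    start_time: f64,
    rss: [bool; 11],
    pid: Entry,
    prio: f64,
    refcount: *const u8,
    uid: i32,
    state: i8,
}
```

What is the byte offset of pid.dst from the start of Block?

Entry: ttl at 0 (size 4, align 4) → ends 4; pad 4 to align 8 for dst; dst at 8 (size 8, align 8) → ends 16; ack at 16 (size 4, align 4) → ends 20; window at 20 (size 4, align 4) → ends 24; proto at 24 (size 1, align 1) → ends 25; tail pad 7 to reach multiple of 8; total 32 bytes, alignment 8
start_time at 0 (size 8, align 2) → ends 8
rss at 8 (size 11, align 1) → ends 19
pad 1 to align 2 for pid
pid at 20 (size 32, align 2) → ends 52
within Entry: dst at 8
20 + 8 = 28

28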